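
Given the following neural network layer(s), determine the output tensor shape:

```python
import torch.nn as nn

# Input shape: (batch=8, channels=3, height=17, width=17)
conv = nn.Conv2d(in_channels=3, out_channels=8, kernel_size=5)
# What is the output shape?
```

Input: (8, 3, 17, 17) -> Output: (8, 8, 13, 13)

Answer: (8, 8, 13, 13)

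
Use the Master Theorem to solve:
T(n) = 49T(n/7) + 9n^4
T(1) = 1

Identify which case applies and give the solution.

a=49, b=7, f(n)=9n^4. log_7(49) = 2. Since c=4 > 2 and the regularity condition holds (49(n/7)^4 = (49/7^4)n^4 with 49/7^4 < 1), Case 3 applies: T(n) = Θ(f(n)) = O(n^4).

Answer: O(n^4) - Case 3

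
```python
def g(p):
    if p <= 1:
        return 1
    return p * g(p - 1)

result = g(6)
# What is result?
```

g(6) = 6 * 5 * 4 * 3 * 2 * 1 = 720

Answer: 720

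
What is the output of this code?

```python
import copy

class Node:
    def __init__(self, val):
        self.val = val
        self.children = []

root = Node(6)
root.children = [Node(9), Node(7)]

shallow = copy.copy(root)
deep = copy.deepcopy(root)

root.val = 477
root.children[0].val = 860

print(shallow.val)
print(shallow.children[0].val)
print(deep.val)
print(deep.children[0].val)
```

Key concept: deep copy with custom objects.
Step by step:
`root = Node(6)` → root = Node(val=6, children=[])
`root.children = [Node(9), Node(7)]` → root = Node(val=6, children=[Node(val=9, children=[]), Node(val=7, children=[])])
`shallow = copy.copy(root)` → shallow = Node(val=6, children=[Node(val=9, children=[]), Node(val=7, children=[])])
`deep = copy.deepcopy(root)` → deep = Node(val=6, children=[Node(val=9, children=[]), Node(val=7, children=[])])
`root.val = 477` → root = Node(val=477, children=[Node(val=9, children=[]), Node(val=7, children=[])])
`root.children[0].val = 860` → root = Node(val=477, children=[Node(val=860, children=[]), Node(val=7, children=[])]); shallow = Node(val=6, children=[Node(val=860, children=[]), Node(val=7, children=[])])
`print(shallow.val)` → prints 6
`print(shallow.children[0].val)` → prints 860
`print(deep.val)` → prints 6
`print(deep.children[0].val)` → prints 9

Answer:
6
860
6
9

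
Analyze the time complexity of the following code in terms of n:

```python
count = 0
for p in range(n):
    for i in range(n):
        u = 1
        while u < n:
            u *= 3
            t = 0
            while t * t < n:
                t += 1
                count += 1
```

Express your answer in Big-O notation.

Each loop level contributes: n × n × log n × √n. Multiplying the contributions gives O(n^2√n log n).

Answer: O(n^2√n log n)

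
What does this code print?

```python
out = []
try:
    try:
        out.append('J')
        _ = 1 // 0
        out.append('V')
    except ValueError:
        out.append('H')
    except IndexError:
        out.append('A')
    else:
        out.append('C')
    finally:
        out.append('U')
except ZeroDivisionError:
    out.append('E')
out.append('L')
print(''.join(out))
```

Execution trace: 'J' (try body) → 'U' (finally) → 'E' (outer except ZeroDivisionError) → 'L' (after the try/except). Output: JUEL

Answer: JUEL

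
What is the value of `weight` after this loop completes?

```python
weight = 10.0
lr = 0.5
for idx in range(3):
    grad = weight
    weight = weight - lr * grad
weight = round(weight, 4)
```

Gradient descent: w = 10.0 * (1 - 0.5)^3
`weight` takes the values: 10.0 → 5.0 → 2.5 → 1.25

Answer: 1.25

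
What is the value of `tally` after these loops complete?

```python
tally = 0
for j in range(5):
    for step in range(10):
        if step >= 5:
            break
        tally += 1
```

Inner breaks at 5, outer runs 5 times
`tally` takes the values: 0 → 1 → 2 → 3 → 4 → 5 → 6 → 7 → 8 → 9 → 10 → 11 → 12 → 13 → 14 → 15 → 16 → 17 → 18 → 19 → 20 → 21 → 22 → 23 → 24 → 25

Answer: 25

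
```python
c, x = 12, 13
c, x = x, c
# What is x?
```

Trace:
`c, x = 12, 13` → c = 12; x = 13
`c, x = x, c` → c = 13; x = 12
So x = 12

Answer: 12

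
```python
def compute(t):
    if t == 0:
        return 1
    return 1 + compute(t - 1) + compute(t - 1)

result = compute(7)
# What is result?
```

compute(t) = 1 + 2·compute(t-1), compute(0)=1. Closed form: (1+1)·2^7 - 1 = 255.

Answer: 255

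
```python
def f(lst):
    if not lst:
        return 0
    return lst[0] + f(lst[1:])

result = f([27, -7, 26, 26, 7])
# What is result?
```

27 + (-7) + 26 + 26 + 7 + 0 = 79

Answer: 79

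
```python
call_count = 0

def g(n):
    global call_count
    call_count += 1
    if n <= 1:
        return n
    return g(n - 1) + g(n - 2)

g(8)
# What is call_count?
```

Calls(n) = 1 + Calls(n-1) + Calls(n-2); Calls(0)=Calls(1)=1. For n=8 this gives 67.

Answer: 67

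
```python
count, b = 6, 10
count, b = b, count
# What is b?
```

Trace:
`count, b = 6, 10` → count = 6; b = 10
`count, b = b, count` → count = 10; b = 6
So b = 6

Answer: 6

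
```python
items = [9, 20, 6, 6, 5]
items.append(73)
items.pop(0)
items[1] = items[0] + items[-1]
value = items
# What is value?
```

Trace:
`items = [9, 20, 6, 6, 5]` → items = [9, 20, 6, 6, 5]
`items.append(73)` → items = [9, 20, 6, 6, 5, 73]
`items.pop(0)` → items = [20, 6, 6, 5, 73]
`items[1] = items[0] + items[-1]` → items = [20, 93, 6, 5, 73]
`value = items` → value = [20, 93, 6, 5, 73]
So value = [20, 93, 6, 5, 73]

Answer: [20, 93, 6, 5, 73]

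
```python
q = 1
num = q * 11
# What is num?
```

Trace:
`q = 1` → q = 1
`num = q * 11` → num = 11
So num = 11

Answer: 11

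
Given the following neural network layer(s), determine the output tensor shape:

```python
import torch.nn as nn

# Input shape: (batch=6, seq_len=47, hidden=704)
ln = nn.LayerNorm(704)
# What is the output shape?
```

Input: (6, 47, 704) -> Output: (6, 47, 704)

Answer: (6, 47, 704)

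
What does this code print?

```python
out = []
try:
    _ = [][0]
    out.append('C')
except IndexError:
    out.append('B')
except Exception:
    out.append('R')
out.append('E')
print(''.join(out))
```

Execution trace: 'B' (except IndexError) → 'E' (after the try/except). Output: BE

Answer: BE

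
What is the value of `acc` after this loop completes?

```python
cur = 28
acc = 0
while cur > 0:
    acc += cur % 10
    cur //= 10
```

Sum digits of 28
`acc` takes the values: 0 → 8 → 10

Answer: 10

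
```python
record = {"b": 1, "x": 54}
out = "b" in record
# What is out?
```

Trace:
`record = {"b": 1, "x": 54}` → record = {'b': 1, 'x': 54}
`out = "b" in record` → out = True
So out = True

Answer: True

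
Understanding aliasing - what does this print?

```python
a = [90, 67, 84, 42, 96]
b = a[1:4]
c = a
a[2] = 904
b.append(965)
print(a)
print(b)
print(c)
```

Key concept: slice vs alias.
Step by step:
`a = [90, 67, 84, 42, 96]` → a = [90, 67, 84, 42, 96]
`b = a[1:4]` → b = [67, 84, 42]
`c = a` → c = [90, 67, 84, 42, 96] (same object as a)
`a[2] = 904` → a = [90, 67, 904, 42, 96] (same object as c); c = [90, 67, 904, 42, 96] (same object as a)
`b.append(965)` → b = [67, 84, 42, 965]
`print(a)` → prints [90, 67, 904, 42, 96]
`print(b)` → prints [67, 84, 42, 965]
`print(c)` → prints [90, 67, 904, 42, 96]

Answer:
[90, 67, 904, 42, 96]
[67, 84, 42, 965]
[90, 67, 904, 42, 96]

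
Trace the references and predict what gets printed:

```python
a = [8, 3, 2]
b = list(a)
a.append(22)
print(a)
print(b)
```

Key concept: list() constructor creates copy.
Step by step:
`a = [8, 3, 2]` → a = [8, 3, 2]
`b = list(a)` → b = [8, 3, 2]
`a.append(22)` → a = [8, 3, 2, 22]
`print(a)` → prints [8, 3, 2, 22]
`print(b)` → prints [8, 3, 2]

Answer:
[8, 3, 2, 22]
[8, 3, 2]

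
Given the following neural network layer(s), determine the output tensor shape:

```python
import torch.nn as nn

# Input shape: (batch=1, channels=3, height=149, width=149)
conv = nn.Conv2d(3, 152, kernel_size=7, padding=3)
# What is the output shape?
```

Input: (1, 3, 149, 149) -> Output: (1, 152, 149, 149)

Answer: (1, 152, 149, 149)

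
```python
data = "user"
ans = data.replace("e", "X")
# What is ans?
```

Trace:
`data = "user"` → data = 'user'
`ans = data.replace("e", "X")` → ans = 'usXr'
So ans = 'usXr'

Answer: 'usXr'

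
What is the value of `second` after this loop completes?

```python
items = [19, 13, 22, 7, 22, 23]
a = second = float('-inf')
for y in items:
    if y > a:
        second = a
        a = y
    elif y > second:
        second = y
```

Second largest (with repeats) in [19, 13, 22, 7, 22, 23]
`second` takes the values: -inf → 13 → 19 → 22

Answer: 22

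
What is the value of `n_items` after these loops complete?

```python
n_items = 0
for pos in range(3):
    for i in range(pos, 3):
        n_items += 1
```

Upper triangle: 3 + 2 + ... + 1
`n_items` takes the values: 0 → 1 → 2 → 3 → 4 → 5 → 6

Answer: 6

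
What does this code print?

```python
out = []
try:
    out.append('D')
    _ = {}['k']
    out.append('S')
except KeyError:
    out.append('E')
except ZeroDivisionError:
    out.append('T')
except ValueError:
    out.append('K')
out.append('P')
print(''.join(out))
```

Execution trace: 'D' (try body) → 'E' (except KeyError) → 'P' (after the try/except). Output: DEP

Answer: DEP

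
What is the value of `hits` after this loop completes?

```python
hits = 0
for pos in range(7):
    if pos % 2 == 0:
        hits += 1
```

Count numbers divisible by 2 in range(7)
`hits` takes the values: 0 → 1 → 2 → 3 → 4

Answer: 4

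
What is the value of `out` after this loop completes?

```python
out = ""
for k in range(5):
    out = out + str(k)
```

Concatenate digits 0 to 4
`out` takes the values: "" → "0" → "01" → "012" → "0123" → "01234"

Answer: "01234"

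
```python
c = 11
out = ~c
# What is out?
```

Trace:
`c = 11` → c = 11
`out = ~c` → out = -12
So out = -12

Answer: -12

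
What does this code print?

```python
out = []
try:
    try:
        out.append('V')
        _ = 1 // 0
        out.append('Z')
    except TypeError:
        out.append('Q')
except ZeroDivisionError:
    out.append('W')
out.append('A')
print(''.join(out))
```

Execution trace: 'V' (inner try body) → 'W' (outer except ZeroDivisionError) → 'A' (after the try/except). Output: VWA

Answer: VWA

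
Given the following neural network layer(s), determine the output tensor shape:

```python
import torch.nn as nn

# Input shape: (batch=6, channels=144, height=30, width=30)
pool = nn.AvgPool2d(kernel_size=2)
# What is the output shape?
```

Input: (6, 144, 30, 30) -> Output: (6, 144, 15, 15)

Answer: (6, 144, 15, 15)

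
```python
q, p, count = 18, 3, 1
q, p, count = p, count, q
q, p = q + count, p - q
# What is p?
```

Trace:
`q, p, count = 18, 3, 1` → q = 18; p = 3; count = 1
`q, p, count = p, count, q` → q = 3; p = 1; count = 18
`q, p = q + count, p - q` → q = 21; p = -2
So p = -2

Answer: -2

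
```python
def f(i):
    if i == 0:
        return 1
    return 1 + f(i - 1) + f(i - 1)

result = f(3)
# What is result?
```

f(i) = 1 + 2·f(i-1), f(0)=1. Closed form: (1+1)·2^3 - 1 = 15.

Answer: 15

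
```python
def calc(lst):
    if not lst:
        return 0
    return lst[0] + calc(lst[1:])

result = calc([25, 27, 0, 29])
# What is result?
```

25 + 27 + 0 + 29 + 0 = 81

Answer: 81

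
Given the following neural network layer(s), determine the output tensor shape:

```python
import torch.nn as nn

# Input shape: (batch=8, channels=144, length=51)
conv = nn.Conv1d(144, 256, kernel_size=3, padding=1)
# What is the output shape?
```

Input: (8, 144, 51) -> Output: (8, 256, 51)

Answer: (8, 256, 51)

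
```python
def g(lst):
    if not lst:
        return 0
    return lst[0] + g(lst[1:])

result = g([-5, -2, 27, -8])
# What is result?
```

(-5) + (-2) + 27 + (-8) + 0 = 12

Answer: 12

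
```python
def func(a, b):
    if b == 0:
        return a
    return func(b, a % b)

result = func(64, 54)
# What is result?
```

func(64, 54) -> func(54, 10) -> func(10, 4) -> func(4, 2) -> func(2, 0) -> 2

Answer: 2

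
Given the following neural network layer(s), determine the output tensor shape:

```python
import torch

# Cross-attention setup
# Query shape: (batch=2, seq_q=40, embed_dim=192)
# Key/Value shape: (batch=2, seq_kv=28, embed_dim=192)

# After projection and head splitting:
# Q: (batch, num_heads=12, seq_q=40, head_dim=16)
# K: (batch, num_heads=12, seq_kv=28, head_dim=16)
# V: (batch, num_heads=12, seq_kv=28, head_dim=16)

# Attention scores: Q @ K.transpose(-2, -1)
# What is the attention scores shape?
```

Input: (2, 40, 192) -> Output: (2, 12, 40, 28)

Answer: (2, 12, 40, 28)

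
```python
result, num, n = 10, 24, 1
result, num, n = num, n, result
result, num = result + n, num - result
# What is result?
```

Trace:
`result, num, n = 10, 24, 1` → result = 10; num = 24; n = 1
`result, num, n = num, n, result` → result = 24; num = 1; n = 10
`result, num = result + n, num - result` → result = 34; num = -23
So result = 34

Answer: 34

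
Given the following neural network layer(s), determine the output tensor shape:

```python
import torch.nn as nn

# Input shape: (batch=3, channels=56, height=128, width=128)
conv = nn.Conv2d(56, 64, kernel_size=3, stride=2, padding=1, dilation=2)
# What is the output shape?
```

Input: (3, 56, 128, 128) -> Output: (3, 64, 63, 63)

Answer: (3, 64, 63, 63)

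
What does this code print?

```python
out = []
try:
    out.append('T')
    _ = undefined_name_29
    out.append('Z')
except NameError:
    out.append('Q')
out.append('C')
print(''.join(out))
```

Execution trace: 'T' (try body) → 'Q' (except NameError) → 'C' (after the try/except). Output: TQC

Answer: TQC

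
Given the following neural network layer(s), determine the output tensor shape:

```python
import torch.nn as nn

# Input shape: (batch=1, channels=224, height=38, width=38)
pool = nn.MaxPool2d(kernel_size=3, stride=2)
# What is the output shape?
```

Input: (1, 224, 38, 38) -> Output: (1, 224, 18, 18)

Answer: (1, 224, 18, 18)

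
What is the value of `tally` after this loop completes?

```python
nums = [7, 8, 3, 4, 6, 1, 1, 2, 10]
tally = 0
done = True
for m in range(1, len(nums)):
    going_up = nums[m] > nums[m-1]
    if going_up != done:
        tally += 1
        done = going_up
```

Count direction changes in [7, 8, 3, 4, 6, 1, 1, 2, 10]
`tally` takes the values: 0 → 1 → 2 → 3 → 4

Answer: 4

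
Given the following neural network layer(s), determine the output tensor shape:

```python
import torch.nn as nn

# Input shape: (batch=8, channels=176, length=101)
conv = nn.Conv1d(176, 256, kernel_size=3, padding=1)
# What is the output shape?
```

Input: (8, 176, 101) -> Output: (8, 256, 101)

Answer: (8, 256, 101)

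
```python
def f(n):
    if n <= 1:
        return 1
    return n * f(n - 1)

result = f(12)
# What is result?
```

f(12) = 12 * 11 * 10 * 9 * 8 * 7 * 6 * 5 * 4 * 3 * 2 * 1 = 479001600

Answer: 479001600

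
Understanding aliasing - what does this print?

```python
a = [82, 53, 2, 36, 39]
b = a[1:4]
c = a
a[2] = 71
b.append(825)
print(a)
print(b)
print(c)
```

Key concept: slice vs alias.
Step by step:
`a = [82, 53, 2, 36, 39]` → a = [82, 53, 2, 36, 39]
`b = a[1:4]` → b = [53, 2, 36]
`c = a` → c = [82, 53, 2, 36, 39] (same object as a)
`a[2] = 71` → a = [82, 53, 71, 36, 39] (same object as c); c = [82, 53, 71, 36, 39] (same object as a)
`b.append(825)` → b = [53, 2, 36, 825]
`print(a)` → prints [82, 53, 71, 36, 39]
`print(b)` → prints [53, 2, 36, 825]
`print(c)` → prints [82, 53, 71, 36, 39]

Answer:
[82, 53, 71, 36, 39]
[53, 2, 36, 825]
[82, 53, 71, 36, 39]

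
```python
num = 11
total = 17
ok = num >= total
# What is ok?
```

Trace:
`num = 11` → num = 11
`total = 17` → total = 17
`ok = num >= total` → ok = False
So ok = False

Answer: False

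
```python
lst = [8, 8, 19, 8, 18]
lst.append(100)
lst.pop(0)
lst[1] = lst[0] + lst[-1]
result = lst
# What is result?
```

Trace:
`lst = [8, 8, 19, 8, 18]` → lst = [8, 8, 19, 8, 18]
`lst.append(100)` → lst = [8, 8, 19, 8, 18, 100]
`lst.pop(0)` → lst = [8, 19, 8, 18, 100]
`lst[1] = lst[0] + lst[-1]` → lst = [8, 108, 8, 18, 100]
`result = lst` → result = [8, 108, 8, 18, 100]
So result = [8, 108, 8, 18, 100]

Answer: [8, 108, 8, 18, 100]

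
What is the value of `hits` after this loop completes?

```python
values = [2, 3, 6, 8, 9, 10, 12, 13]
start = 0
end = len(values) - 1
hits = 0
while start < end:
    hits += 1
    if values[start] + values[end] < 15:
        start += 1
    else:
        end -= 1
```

Steps to find pair summing to 15
`hits` takes the values: 0 → 1 → 2 → 3 → 4 → 5 → 6 → 7

Answer: 7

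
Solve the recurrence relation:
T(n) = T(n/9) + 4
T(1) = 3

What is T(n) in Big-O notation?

Each step divides n by 9 and adds 4. After log_9(n) steps we reach T(1)=3. So T(n) = 4·log_9(n) + 3 = O(log n).

Answer: O(log n)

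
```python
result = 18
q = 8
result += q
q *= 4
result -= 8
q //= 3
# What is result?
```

Trace:
`result = 18` → result = 18
`q = 8` → q = 8
`result += q` → result = 26
`q *= 4` → q = 32
`result -= 8` → result = 18
`q //= 3` → q = 10
So result = 18

Answer: 18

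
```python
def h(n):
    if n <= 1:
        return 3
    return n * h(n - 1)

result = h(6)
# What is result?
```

h(6) = 6 * 5 * 4 * 3 * 2 * 3 = 2160

Answer: 2160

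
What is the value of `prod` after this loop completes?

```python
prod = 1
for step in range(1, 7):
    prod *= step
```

6! = 720
`prod` takes the values: 1 → 2 → 6 → 24 → 120 → 720

Answer: 720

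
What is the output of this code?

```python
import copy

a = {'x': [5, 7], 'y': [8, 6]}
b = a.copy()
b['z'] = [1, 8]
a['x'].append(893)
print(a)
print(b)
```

Key concept: shallow copy of dict with mutable values.
Step by step:
`a = {'x': [5, 7], 'y': [8, 6]}` → a = {'x': [5, 7], 'y': [8, 6]}
`b = a.copy()` → b = {'x': [5, 7], 'y': [8, 6]}
`b['z'] = [1, 8]` → b = {'x': [5, 7], 'y': [8, 6], 'z': [1, 8]}
`a['x'].append(893)` → a = {'x': [5, 7, 893], 'y': [8, 6]}; b = {'x': [5, 7, 893], 'y': [8, 6], 'z': [1, 8]}
`print(a)` → prints {'x': [5, 7, 893], 'y': [8, 6]}
`print(b)` → prints {'x': [5, 7, 893], 'y': [8, 6], 'z': [1, 8]}

Answer:
{'x': [5, 7, 893], 'y': [8, 6]}
{'x': [5, 7, 893], 'y': [8, 6], 'z': [1, 8]}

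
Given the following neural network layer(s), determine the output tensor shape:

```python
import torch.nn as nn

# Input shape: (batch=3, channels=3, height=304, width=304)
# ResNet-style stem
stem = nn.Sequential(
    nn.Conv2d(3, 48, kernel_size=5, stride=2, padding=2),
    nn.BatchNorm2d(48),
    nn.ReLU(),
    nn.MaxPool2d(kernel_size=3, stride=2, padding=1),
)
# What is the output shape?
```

Input: (3, 3, 304, 304) -> after Conv2d 5x5 stride=2: (3, 48, 152, 152) -> Output: (3, 48, 76, 76)

Answer: (3, 48, 76, 76)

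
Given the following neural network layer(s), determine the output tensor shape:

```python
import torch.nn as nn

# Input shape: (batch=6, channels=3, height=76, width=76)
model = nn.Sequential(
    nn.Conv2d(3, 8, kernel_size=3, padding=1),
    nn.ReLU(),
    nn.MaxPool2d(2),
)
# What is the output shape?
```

Input: (6, 3, 76, 76) -> after Conv2d: (6, 8, 76, 76) -> after ReLU: (6, 8, 76, 76) -> Output: (6, 8, 38, 38)

Answer: (6, 8, 38, 38)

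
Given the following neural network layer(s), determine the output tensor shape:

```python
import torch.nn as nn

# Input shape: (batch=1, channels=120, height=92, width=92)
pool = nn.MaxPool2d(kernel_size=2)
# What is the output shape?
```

Input: (1, 120, 92, 92) -> Output: (1, 120, 46, 46)

Answer: (1, 120, 46, 46)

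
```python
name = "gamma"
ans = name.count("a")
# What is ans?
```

Trace:
`name = "gamma"` → name = 'gamma'
`ans = name.count("a")` → ans = 2
So ans = 2

Answer: 2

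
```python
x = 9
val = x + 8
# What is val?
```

Trace:
`x = 9` → x = 9
`val = x + 8` → val = 17
So val = 17

Answer: 17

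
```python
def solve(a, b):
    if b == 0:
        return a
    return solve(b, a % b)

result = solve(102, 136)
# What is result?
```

solve(102, 136) -> solve(136, 102) -> solve(102, 34) -> solve(34, 0) -> 34

Answer: 34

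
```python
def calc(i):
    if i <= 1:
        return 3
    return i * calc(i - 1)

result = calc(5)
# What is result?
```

calc(5) = 5 * 4 * 3 * 2 * 3 = 360

Answer: 360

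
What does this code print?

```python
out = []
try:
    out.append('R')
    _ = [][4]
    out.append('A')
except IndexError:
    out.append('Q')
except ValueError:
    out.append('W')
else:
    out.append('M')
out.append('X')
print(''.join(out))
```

Execution trace: 'R' (try body) → 'Q' (except IndexError) → 'X' (after the try/except). Output: RQX

Answer: RQX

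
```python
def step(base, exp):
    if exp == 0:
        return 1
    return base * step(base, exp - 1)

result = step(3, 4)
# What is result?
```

step(3, 4) = 3 * 3 * 3 * 3 = 81

Answer: 81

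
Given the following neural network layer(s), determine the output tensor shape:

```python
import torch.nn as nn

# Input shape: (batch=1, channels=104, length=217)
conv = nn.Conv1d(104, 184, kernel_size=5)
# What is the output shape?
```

Input: (1, 104, 217) -> Output: (1, 184, 213)

Answer: (1, 184, 213)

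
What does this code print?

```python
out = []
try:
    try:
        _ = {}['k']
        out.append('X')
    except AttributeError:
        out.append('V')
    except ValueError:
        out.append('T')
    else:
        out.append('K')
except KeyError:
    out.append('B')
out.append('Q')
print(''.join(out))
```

Execution trace: 'B' (outer except KeyError) → 'Q' (after the try/except). Output: BQ

Answer: BQ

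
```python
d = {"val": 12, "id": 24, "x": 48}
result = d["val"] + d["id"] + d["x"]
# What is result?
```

Trace:
`d = {"val": 12, "id": 24, "x": 48}` → d = {'val': 12, 'id': 24, 'x': 48}
`result = d["val"] + d["id"] + d["x"]` → result = 84
So result = 84

Answer: 84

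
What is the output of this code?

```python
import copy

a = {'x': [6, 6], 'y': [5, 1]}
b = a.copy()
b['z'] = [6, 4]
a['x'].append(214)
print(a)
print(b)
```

Key concept: shallow copy of dict with mutable values.
Step by step:
`a = {'x': [6, 6], 'y': [5, 1]}` → a = {'x': [6, 6], 'y': [5, 1]}
`b = a.copy()` → b = {'x': [6, 6], 'y': [5, 1]}
`b['z'] = [6, 4]` → b = {'x': [6, 6], 'y': [5, 1], 'z': [6, 4]}
`a['x'].append(214)` → a = {'x': [6, 6, 214], 'y': [5, 1]}; b = {'x': [6, 6, 214], 'y': [5, 1], 'z': [6, 4]}
`print(a)` → prints {'x': [6, 6, 214], 'y': [5, 1]}
`print(b)` → prints {'x': [6, 6, 214], 'y': [5, 1], 'z': [6, 4]}

Answer:
{'x': [6, 6, 214], 'y': [5, 1]}
{'x': [6, 6, 214], 'y': [5, 1], 'z': [6, 4]}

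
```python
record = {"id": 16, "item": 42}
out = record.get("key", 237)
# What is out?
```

Trace:
`record = {"id": 16, "item": 42}` → record = {'id': 16, 'item': 42}
`out = record.get("key", 237)` → out = 237
So out = 237

Answer: 237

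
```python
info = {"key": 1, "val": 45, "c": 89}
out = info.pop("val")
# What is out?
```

Trace:
`info = {"key": 1, "val": 45, "c": 89}` → info = {'key': 1, 'val': 45, 'c': 89}
`out = info.pop("val")` → info = {'key': 1, 'c': 89}; out = 45
So out = 45

Answer: 45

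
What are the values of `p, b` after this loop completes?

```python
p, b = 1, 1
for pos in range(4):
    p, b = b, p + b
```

Fibonacci: after 4 iterations
`p, b` takes the values: (1, 1) → (1, 2) → (2, 3) → (3, 5) → (5, 8)

Answer: 5, 8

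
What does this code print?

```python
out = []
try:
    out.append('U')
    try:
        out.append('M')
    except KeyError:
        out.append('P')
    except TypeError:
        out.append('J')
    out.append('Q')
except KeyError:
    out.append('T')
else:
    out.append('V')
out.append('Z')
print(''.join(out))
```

Execution trace: 'U' (try body) → 'M' (inner try body, no exception) → 'Q' (try body, no exception) → 'V' (else) → 'Z' (after the try/except). Output: UMQVZ

Answer: UMQVZ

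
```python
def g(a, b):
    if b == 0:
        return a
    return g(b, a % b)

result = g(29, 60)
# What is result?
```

g(29, 60) -> g(60, 29) -> g(29, 2) -> g(2, 1) -> g(1, 0) -> 1

Answer: 1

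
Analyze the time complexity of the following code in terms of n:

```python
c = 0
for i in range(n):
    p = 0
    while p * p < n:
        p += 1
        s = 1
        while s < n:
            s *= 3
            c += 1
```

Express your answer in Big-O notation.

Each loop level contributes: n × √n × log n. Multiplying the contributions gives O(n√n log n).

Answer: O(n√n log n)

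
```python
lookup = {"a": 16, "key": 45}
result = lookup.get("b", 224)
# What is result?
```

Trace:
`lookup = {"a": 16, "key": 45}` → lookup = {'a': 16, 'key': 45}
`result = lookup.get("b", 224)` → result = 224
So result = 224

Answer: 224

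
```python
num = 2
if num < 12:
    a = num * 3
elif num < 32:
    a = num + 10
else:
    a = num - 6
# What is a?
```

Trace:
`num = 2` → num = 2
`if num < 12: ...` → num < 12 is True → a = 6
So a = 6

Answer: 6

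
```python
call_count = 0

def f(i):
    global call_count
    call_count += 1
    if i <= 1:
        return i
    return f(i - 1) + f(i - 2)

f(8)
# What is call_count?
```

Calls(i) = 1 + Calls(i-1) + Calls(i-2); Calls(0)=Calls(1)=1. For i=8 this gives 67.

Answer: 67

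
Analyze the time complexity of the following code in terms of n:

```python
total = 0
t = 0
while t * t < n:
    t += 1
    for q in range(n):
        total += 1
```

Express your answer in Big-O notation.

Each loop level contributes: √n × n. Multiplying the contributions gives O(n√n).

Answer: O(n√n)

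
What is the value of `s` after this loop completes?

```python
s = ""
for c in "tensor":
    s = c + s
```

Reverse 'tensor'
`s` takes the values: "" → "t" → "et" → "net" → "snet" → "osnet" → "rosnet"

Answer: "rosnet"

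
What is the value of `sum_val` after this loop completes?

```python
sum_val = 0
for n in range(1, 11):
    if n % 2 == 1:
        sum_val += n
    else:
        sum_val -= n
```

Add odd, subtract even
`sum_val` takes the values: 0 → 1 → -1 → 2 → -2 → 3 → -3 → 4 → -4 → 5 → -5

Answer: -5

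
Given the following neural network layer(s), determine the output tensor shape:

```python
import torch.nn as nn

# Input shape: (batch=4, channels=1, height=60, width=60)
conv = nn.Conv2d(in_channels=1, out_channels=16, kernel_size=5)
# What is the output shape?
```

Input: (4, 1, 60, 60) -> Output: (4, 16, 56, 56)

Answer: (4, 16, 56, 56)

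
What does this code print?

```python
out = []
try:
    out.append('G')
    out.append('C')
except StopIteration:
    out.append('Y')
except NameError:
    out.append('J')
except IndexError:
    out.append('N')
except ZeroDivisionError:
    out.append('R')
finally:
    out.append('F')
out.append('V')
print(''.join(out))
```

Execution trace: 'G' (try body) → 'C' (try body, no exception) → 'F' (finally) → 'V' (after the try/except). Output: GCFV

Answer: GCFV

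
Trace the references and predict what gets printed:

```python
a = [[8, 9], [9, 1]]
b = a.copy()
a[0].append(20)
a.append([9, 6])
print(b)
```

Key concept: shallow copy with nested lists.
Step by step:
`a = [[8, 9], [9, 1]]` → a = [[8, 9], [9, 1]]
`b = a.copy()` → b = [[8, 9], [9, 1]]
`a[0].append(20)` → a = [[8, 9, 20], [9, 1]]; b = [[8, 9, 20], [9, 1]]
`a.append([9, 6])` → a = [[8, 9, 20], [9, 1], [9, 6]]
`print(b)` → prints [[8, 9, 20], [9, 1]]

Answer: [[8, 9, 20], [9, 1]]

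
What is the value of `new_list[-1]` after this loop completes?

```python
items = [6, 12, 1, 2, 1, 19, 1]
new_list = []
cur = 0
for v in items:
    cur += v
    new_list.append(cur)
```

Cumulative sum ends at 42
`new_list` takes the values: [] → [6] → [6, 18] → [6, 18, 19] → [6, 18, 19, 21] → [6, 18, 19, 21, 22] → [6, 18, 19, 21, 22, 41] → [6, 18, 19, 21, 22, 41, 42]
So `new_list[-1]` = 42

Answer: 42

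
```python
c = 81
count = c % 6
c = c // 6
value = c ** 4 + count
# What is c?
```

Trace:
`c = 81` → c = 81
`count = c % 6` → count = 3
`c = c // 6` → c = 13
`value = c ** 4 + count` → value = 28564
So c = 13

Answer: 13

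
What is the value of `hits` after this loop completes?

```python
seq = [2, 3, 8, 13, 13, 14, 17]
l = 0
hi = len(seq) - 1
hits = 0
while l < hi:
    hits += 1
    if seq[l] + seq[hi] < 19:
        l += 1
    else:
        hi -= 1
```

Steps to find pair summing to 19
`hits` takes the values: 0 → 1 → 2 → 3 → 4 → 5 → 6

Answer: 6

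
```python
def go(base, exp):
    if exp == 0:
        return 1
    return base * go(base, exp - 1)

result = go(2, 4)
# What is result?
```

go(2, 4) = 2 * 2 * 2 * 2 = 16

Answer: 16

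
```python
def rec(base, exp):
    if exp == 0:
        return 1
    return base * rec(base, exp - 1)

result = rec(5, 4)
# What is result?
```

rec(5, 4) = 5 * 5 * 5 * 5 = 625

Answer: 625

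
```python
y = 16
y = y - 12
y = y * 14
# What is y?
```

Trace:
`y = 16` → y = 16
`y = y - 12` → y = 4
`y = y * 14` → y = 56
So y = 56

Answer: 56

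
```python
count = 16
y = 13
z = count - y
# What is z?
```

Trace:
`count = 16` → count = 16
`y = 13` → y = 13
`z = count - y` → z = 3
So z = 3

Answer: 3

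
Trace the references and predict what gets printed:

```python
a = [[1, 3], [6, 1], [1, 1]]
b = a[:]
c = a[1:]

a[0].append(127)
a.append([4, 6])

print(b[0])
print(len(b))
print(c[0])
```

Key concept: slice with nested mutation.
Step by step:
`a = [[1, 3], [6, 1], [1, 1]]` → a = [[1, 3], [6, 1], [1, 1]]
`b = a[:]` → b = [[1, 3], [6, 1], [1, 1]]
`c = a[1:]` → c = [[6, 1], [1, 1]]
`a[0].append(127)` → a = [[1, 3, 127], [6, 1], [1, 1]]; b = [[1, 3, 127], [6, 1], [1, 1]]
`a.append([4, 6])` → a = [[1, 3, 127], [6, 1], [1, 1], [4, 6]]
`print(b[0])` → prints [1, 3, 127]
`print(len(b))` → prints 3
`print(c[0])` → prints [6, 1]

Answer:
[1, 3, 127]
3
[6, 1]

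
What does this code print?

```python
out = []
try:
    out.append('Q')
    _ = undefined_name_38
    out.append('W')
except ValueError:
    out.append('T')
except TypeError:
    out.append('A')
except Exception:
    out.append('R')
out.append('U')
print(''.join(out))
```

Execution trace: 'Q' (try body) → 'R' (except Exception) → 'U' (after the try/except). Output: QRU

Answer: QRU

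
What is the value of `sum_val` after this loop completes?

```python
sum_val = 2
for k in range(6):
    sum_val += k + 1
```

Start at 2, add 1 to 6 = 23
`sum_val` takes the values: 2 → 3 → 5 → 8 → 12 → 17 → 23

Answer: 23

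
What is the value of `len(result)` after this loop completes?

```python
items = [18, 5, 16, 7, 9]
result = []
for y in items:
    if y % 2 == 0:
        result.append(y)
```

Count even numbers in [18, 5, 16, 7, 9]
`result` takes the values: [] → [18] → [18, 16]
So `len(result)` = 2

Answer: 2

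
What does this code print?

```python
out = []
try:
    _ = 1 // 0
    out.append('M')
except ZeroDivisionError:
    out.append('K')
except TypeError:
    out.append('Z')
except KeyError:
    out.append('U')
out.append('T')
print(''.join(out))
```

Execution trace: 'K' (except ZeroDivisionError) → 'T' (after the try/except). Output: KT

Answer: KT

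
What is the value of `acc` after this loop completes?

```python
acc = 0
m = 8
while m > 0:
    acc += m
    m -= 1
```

Sum 8 down to 1
`acc` takes the values: 0 → 8 → 15 → 21 → 26 → 30 → 33 → 35 → 36

Answer: 36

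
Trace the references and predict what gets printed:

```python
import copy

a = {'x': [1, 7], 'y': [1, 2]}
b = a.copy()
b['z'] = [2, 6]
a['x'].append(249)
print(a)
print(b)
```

Key concept: shallow copy of dict with mutable values.
Step by step:
`a = {'x': [1, 7], 'y': [1, 2]}` → a = {'x': [1, 7], 'y': [1, 2]}
`b = a.copy()` → b = {'x': [1, 7], 'y': [1, 2]}
`b['z'] = [2, 6]` → b = {'x': [1, 7], 'y': [1, 2], 'z': [2, 6]}
`a['x'].append(249)` → a = {'x': [1, 7, 249], 'y': [1, 2]}; b = {'x': [1, 7, 249], 'y': [1, 2], 'z': [2, 6]}
`print(a)` → prints {'x': [1, 7, 249], 'y': [1, 2]}
`print(b)` → prints {'x': [1, 7, 249], 'y': [1, 2], 'z': [2, 6]}

Answer:
{'x': [1, 7, 249], 'y': [1, 2]}
{'x': [1, 7, 249], 'y': [1, 2], 'z': [2, 6]}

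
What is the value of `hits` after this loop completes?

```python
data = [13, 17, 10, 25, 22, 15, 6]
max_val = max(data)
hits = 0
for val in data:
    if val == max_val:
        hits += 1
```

Count of max value 25 in [13, 17, 10, 25, 22, 15, 6]
`hits` takes the values: 0 → 1

Answer: 1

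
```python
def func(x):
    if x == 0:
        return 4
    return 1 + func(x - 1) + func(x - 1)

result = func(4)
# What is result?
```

func(x) = 1 + 2·func(x-1), func(0)=4. Closed form: (4+1)·2^4 - 1 = 79.

Answer: 79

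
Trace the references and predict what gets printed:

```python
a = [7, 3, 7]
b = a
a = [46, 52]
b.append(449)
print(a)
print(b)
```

Key concept: rebinding vs mutation: a is rebound to a new list, b still points at the original.
Step by step:
`a = [7, 3, 7]` → a = [7, 3, 7]
`b = a` → b = [7, 3, 7] (same object as a)
`a = [46, 52]` → a = [46, 52]
`b.append(449)` → b = [7, 3, 7, 449]
`print(a)` → prints [46, 52]
`print(b)` → prints [7, 3, 7, 449]

Answer:
[46, 52]
[7, 3, 7, 449]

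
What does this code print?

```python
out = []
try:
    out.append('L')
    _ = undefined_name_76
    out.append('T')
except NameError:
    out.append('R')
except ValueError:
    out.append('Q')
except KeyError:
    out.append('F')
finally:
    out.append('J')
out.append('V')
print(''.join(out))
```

Execution trace: 'L' (try body) → 'R' (except NameError) → 'J' (finally) → 'V' (after the try/except). Output: LRJV

Answer: LRJV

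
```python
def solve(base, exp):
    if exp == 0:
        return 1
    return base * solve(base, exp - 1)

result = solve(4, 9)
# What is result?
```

solve(4, 9) = 4 * 4 * 4 * 4 * 4 * 4 * 4 * 4 * 4 = 262144

Answer: 262144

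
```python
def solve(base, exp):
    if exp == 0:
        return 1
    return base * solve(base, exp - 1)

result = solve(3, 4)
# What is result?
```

solve(3, 4) = 3 * 3 * 3 * 3 = 81

Answer: 81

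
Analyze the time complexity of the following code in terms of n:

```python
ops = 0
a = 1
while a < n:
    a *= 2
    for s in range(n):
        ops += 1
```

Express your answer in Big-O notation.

Each loop level contributes: log n × n. Multiplying the contributions gives O(n log n).

Answer: O(n log n)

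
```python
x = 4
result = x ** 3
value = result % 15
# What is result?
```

Trace:
`x = 4` → x = 4
`result = x ** 3` → result = 64
`value = result % 15` → value = 4
So result = 64

Answer: 64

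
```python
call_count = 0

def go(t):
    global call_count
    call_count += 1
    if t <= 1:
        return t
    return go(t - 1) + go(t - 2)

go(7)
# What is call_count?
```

Calls(t) = 1 + Calls(t-1) + Calls(t-2); Calls(0)=Calls(1)=1. For t=7 this gives 41.

Answer: 41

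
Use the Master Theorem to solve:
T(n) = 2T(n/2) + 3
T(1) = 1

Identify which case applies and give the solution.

a=2, b=2, f(n)=3. log_2(2) = 1. Since c=0 < 1, Case 1 applies: T(n) = Θ(n^log_b(a)) = O(n).

Answer: O(n) - Case 1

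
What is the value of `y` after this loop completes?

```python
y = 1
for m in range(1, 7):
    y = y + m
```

Start at 1, add 1 through 6
`y` takes the values: 1 → 2 → 4 → 7 → 11 → 16 → 22

Answer: 22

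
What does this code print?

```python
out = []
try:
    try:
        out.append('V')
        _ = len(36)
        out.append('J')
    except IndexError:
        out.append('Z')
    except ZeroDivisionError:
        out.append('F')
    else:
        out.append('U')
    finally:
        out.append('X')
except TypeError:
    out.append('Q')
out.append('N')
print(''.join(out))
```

Execution trace: 'V' (try body) → 'X' (finally) → 'Q' (outer except TypeError) → 'N' (after the try/except). Output: VXQN

Answer: VXQN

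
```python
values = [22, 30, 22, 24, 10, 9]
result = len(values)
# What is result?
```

Trace:
`values = [22, 30, 22, 24, 10, 9]` → values = [22, 30, 22, 24, 10, 9]
`result = len(values)` → result = 6
So result = 6

Answer: 6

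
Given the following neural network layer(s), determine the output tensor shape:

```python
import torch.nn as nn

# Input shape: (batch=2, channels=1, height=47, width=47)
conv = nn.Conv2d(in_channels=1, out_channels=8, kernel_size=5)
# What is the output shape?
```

Input: (2, 1, 47, 47) -> Output: (2, 8, 43, 43)

Answer: (2, 8, 43, 43)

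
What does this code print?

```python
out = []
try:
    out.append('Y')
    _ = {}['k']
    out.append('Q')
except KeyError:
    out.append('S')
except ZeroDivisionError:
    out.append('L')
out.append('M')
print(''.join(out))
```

Execution trace: 'Y' (try body) → 'S' (except KeyError) → 'M' (after the try/except). Output: YSM

Answer: YSM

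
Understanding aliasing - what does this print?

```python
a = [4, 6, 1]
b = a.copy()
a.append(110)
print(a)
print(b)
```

Key concept: list.copy() creates independent copy.
Step by step:
`a = [4, 6, 1]` → a = [4, 6, 1]
`b = a.copy()` → b = [4, 6, 1]
`a.append(110)` → a = [4, 6, 1, 110]
`print(a)` → prints [4, 6, 1, 110]
`print(b)` → prints [4, 6, 1]

Answer:
[4, 6, 1, 110]
[4, 6, 1]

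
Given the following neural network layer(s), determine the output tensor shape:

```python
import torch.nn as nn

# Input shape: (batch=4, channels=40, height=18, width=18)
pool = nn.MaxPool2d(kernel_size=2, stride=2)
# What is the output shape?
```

Input: (4, 40, 18, 18) -> Output: (4, 40, 9, 9)

Answer: (4, 40, 9, 9)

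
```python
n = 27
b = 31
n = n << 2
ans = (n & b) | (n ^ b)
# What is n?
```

Trace:
`n = 27` → n = 27
`b = 31` → b = 31
`n = n << 2` → n = 108
`ans = (n & b) | (n ^ b)` → ans = 127
So n = 108

Answer: 108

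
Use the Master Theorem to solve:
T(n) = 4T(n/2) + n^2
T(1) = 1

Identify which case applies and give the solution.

a=4, b=2, f(n)=n^2. log_2(4) = 2. Since c=2 = 2, Case 2 applies: T(n) = Θ(n^log_b(a) · log n) = O(n^2 log n).

Answer: O(n^2 log n) - Case 2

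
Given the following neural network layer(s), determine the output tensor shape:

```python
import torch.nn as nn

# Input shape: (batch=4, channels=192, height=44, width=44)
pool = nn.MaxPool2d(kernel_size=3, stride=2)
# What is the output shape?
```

Input: (4, 192, 44, 44) -> Output: (4, 192, 21, 21)

Answer: (4, 192, 21, 21)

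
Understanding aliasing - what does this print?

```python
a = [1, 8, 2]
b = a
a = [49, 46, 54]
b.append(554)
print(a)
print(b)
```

Key concept: rebinding vs mutation: a is rebound to a new list, b still points at the original.
Step by step:
`a = [1, 8, 2]` → a = [1, 8, 2]
`b = a` → b = [1, 8, 2] (same object as a)
`a = [49, 46, 54]` → a = [49, 46, 54]
`b.append(554)` → b = [1, 8, 2, 554]
`print(a)` → prints [49, 46, 54]
`print(b)` → prints [1, 8, 2, 554]

Answer:
[49, 46, 54]
[1, 8, 2, 554]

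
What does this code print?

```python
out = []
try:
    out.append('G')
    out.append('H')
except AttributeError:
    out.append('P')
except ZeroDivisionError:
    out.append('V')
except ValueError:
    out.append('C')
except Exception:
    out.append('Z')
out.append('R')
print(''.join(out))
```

Execution trace: 'G' (try body) → 'H' (try body, no exception) → 'R' (after the try/except). Output: GHR

Answer: GHR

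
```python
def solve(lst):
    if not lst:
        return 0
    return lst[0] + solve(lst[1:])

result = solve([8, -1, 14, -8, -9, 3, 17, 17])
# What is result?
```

8 + (-1) + 14 + (-8) + (-9) + 3 + 17 + 17 + 0 = 41

Answer: 41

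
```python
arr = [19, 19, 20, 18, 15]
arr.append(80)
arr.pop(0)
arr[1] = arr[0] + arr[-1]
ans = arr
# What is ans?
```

Trace:
`arr = [19, 19, 20, 18, 15]` → arr = [19, 19, 20, 18, 15]
`arr.append(80)` → arr = [19, 19, 20, 18, 15, 80]
`arr.pop(0)` → arr = [19, 20, 18, 15, 80]
`arr[1] = arr[0] + arr[-1]` → arr = [19, 99, 18, 15, 80]
`ans = arr` → ans = [19, 99, 18, 15, 80]
So ans = [19, 99, 18, 15, 80]

Answer: [19, 99, 18, 15, 80]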